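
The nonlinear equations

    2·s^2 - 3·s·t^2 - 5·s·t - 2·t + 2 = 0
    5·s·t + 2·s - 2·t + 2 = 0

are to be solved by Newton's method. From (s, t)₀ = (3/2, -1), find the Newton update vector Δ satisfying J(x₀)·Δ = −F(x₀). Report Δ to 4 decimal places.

At (3/2, -1): F = (11.5000, -0.5000).
Jacobian J = [[4·s - 3·t^2 - 5·t, -6·s·t - 5·s - 2], [5·t + 2, 5·s - 2]].
At the point, J = [[8.0000, -0.5000], [-3.0000, 5.5000]] (det J = 42.5000).
Solving J·Δ = −F gives Δ = (-1.4824, -0.7176).

(-1.4824, -0.7176)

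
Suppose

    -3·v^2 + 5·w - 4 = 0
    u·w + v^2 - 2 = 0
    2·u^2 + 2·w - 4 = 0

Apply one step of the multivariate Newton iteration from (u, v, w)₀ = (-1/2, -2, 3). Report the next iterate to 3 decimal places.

At (-1/2, -2, 3): F = (-1.000, 0.500, 2.500).
Jacobian J = [[0, -6·v, 5], [w, 2·v, u], [4·u, 0, 2]].
At the point, J = [[0.000, 12.000, 5.000], [3.000, -4.000, -0.500], [-2.000, 0.000, 2.000]] (det J = -100.000).
Solving J·Δ = −F gives Δ = (0.310, 0.475, -0.940).
Then the next iterate is (u, v, w)₁ = (-0.190, -1.525, 2.060).

(-0.190, -1.525, 2.060)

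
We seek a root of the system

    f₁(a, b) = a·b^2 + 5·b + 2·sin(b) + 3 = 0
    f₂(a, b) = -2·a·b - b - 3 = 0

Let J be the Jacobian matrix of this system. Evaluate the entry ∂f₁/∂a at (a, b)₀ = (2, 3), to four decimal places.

9.0000

∂f₁/∂a = b^2.
At (2, 3) this is 9.0000.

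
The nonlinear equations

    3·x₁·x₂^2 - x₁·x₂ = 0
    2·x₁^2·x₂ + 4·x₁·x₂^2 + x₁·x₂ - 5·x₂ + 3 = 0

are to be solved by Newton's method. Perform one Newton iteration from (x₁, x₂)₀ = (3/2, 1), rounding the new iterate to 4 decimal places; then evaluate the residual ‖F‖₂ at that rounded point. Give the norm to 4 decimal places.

At (3/2, 1): F = (3.0000, 10.0000).
Jacobian J = [[3·x₂^2 - x₂, 6·x₁·x₂ - x₁], [4·x₁·x₂ + 4·x₂^2 + x₂, 2·x₁^2 + 8·x₁·x₂ + x₁ - 5]].
At the point, J = [[2.0000, 7.5000], [11.0000, 13.0000]] (det J = -56.5000).
Solving J·Δ = −F gives Δ = (-0.6372, -0.2301).
Then the next iterate is (x₁, x₂)₁ = (0.8628, 0.7699).
Re-evaluating at (0.8628, 0.7699): F = (0.869994, 3.006719), so ‖F‖₂ = 3.1301.

3.1301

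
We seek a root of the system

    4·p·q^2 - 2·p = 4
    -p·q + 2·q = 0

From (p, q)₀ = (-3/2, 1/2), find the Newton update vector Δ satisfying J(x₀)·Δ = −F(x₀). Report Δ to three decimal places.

(0.269, -0.462)

At (-3/2, 1/2): F = (-2.500, 1.750).
Jacobian J = [[4·q^2 - 2, 8·p·q], [-q, -p + 2]].
At the point, J = [[-1.000, -6.000], [-0.500, 3.500]] (det J = -6.500).
Solving J·Δ = −F gives Δ = (0.269, -0.462).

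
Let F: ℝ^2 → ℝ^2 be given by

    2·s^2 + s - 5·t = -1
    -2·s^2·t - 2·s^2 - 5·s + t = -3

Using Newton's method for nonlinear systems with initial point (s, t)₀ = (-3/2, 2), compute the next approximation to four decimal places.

(-1.6939, 0.9939)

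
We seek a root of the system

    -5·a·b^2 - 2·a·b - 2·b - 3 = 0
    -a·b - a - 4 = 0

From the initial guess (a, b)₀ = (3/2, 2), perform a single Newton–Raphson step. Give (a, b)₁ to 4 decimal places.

(-1.8768, 3.0870)

At (3/2, 2): F = (-43.0000, -8.5000).
Jacobian J = [[-5·b^2 - 2·b, -10·a·b - 2·a - 2], [-b - 1, -a]].
At the point, J = [[-24.0000, -35.0000], [-3.0000, -1.5000]] (det J = -69.0000).
Solving J·Δ = −F gives Δ = (-3.3768, 1.0870).
Then the next iterate is (a, b)₁ = (-1.8768, 3.0870).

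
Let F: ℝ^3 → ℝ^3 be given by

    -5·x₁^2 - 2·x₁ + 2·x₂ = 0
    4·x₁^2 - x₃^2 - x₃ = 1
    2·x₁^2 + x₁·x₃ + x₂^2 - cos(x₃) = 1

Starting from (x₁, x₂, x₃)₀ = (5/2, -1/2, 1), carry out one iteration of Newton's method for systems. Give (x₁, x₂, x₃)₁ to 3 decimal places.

(1.509, 4.753, 1.730)

At (5/2, -1/2, 1): F = (-37.250, 22.000, 13.70970).
Jacobian J = [[-10·x₁ - 2, 2, 0], [8·x₁, 0, -2·x₃ - 1], [4·x₁ + x₃, 2·x₂, x₁ + sin(x₃)]].
At the point, J = [[-27.000, 2.000, 0.000], [20.000, 0.000, -3.000], [11.000, -1.000, 3.34147]] (det J = -118.65884).
Solving J·Δ = −F gives Δ = (-0.991, 5.253, 0.730).
Then the next iterate is (x₁, x₂, x₃)₁ = (1.509, 4.753, 1.730).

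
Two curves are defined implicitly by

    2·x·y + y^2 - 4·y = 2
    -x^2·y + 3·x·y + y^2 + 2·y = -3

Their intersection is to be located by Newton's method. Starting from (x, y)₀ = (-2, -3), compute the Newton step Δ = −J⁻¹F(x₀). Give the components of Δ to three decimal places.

(0.333, 2.071)

At (-2, -3): F = (31.000, 36.000).
Jacobian J = [[2·y, 2·x + 2·y - 4], [-2·x·y + 3·y, -x^2 + 3·x + 2·y + 2]].
At the point, J = [[-6.000, -14.000], [-21.000, -14.000]] (det J = -210.000).
Solving J·Δ = −F gives Δ = (0.333, 2.071).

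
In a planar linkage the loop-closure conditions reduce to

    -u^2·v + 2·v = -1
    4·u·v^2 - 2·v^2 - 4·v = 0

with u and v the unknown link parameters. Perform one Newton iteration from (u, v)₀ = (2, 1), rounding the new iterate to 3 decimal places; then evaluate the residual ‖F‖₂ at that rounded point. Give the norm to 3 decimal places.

0.391

At (2, 1): F = (-1.000, 2.000).
Jacobian J = [[-2·u·v, -u^2 + 2], [4·v^2, 8·u·v - 4·v - 4]].
At the point, J = [[-4.000, -2.000], [4.000, 8.000]] (det J = -24.000).
Solving J·Δ = −F gives Δ = (-0.167, -0.167).
Then the next iterate is (u, v)₁ = (1.833, 0.833).
Re-evaluating at (1.833, 0.833): F = (-0.13279, 0.36782), so ‖F‖₂ = 0.391.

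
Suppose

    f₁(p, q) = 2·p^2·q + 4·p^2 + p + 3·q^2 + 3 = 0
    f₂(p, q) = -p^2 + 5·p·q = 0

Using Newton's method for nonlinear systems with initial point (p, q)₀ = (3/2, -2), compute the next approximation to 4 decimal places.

(1.4375, 0.1917)

At (3/2, -2): F = (16.5000, -17.2500).
Jacobian J = [[4·p·q + 8·p + 1, 2·p^2 + 6·q], [-2·p + 5·q, 5·p]].
At the point, J = [[1.0000, -7.5000], [-13.0000, 7.5000]] (det J = -90.0000).
Solving J·Δ = −F gives Δ = (-0.0625, 2.1917).
Then the next iterate is (p, q)₁ = (1.4375, 0.1917).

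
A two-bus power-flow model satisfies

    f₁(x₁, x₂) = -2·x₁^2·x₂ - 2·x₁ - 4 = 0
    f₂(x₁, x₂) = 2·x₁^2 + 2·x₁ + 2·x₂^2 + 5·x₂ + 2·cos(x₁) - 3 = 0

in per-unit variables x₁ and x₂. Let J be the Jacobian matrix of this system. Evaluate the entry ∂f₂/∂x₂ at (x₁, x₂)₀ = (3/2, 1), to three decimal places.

9.000

∂f₂/∂x₂ = 4·x₂ + 5.
At (3/2, 1) this is 9.000.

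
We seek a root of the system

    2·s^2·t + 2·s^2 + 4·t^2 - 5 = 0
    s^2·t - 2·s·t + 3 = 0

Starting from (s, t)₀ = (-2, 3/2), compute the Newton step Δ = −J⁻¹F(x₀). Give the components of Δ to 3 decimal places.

At (-2, 3/2): F = (24.000, 15.000).
Jacobian J = [[4·s·t + 4·s, 2·s^2 + 8·t], [2·s·t - 2·t, s^2 - 2·s]].
At the point, J = [[-20.000, 20.000], [-9.000, 8.000]] (det J = 20.000).
Solving J·Δ = −F gives Δ = (5.400, 4.200).

(5.400, 4.200)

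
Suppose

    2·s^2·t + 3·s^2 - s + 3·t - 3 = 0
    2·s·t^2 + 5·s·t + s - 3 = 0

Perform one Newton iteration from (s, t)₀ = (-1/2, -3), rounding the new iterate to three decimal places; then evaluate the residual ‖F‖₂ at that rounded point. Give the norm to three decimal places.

186.744

At (-1/2, -3): F = (-12.250, -5.000).
Jacobian J = [[4·s·t + 6·s - 1, 2·s^2 + 3], [2·t^2 + 5·t + 1, 4·s·t + 5·s]].
At the point, J = [[2.000, 3.500], [4.000, 3.500]] (det J = -7.000).
Solving J·Δ = −F gives Δ = (-3.625, 5.571).
Then the next iterate is (s, t)₁ = (-4.125, 2.571).
Re-evaluating at (-4.125, 2.571): F = (147.37922, -114.68471), so ‖F‖₂ = 186.744.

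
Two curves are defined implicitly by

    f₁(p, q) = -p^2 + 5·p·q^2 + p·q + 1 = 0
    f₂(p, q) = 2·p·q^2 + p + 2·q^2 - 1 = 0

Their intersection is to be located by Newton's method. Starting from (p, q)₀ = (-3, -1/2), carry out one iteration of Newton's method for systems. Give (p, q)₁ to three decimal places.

(-5.111, 1.542)

At (-3, -1/2): F = (-10.250, -5.000).
Jacobian J = [[-2·p + 5·q^2 + q, 10·p·q + p], [2·q^2 + 1, 4·p·q + 4·q]].
At the point, J = [[6.750, 12.000], [1.500, 4.000]] (det J = 9.000).
Solving J·Δ = −F gives Δ = (-2.111, 2.042).
Then the next iterate is (p, q)₁ = (-5.111, 1.542).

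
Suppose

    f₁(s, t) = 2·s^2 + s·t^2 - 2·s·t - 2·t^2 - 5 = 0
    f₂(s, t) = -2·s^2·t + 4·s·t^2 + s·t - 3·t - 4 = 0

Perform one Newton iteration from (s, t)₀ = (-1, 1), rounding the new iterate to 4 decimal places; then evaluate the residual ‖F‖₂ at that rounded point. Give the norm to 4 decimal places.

5.0000

At (-1, 1): F = (-4.0000, -14.0000).
Jacobian J = [[4·s + t^2 - 2·t, 2·s·t - 2·s - 4·t], [-4·s·t + 4·t^2 + t, -2·s^2 + 8·s·t + s - 3]].
At the point, J = [[-5.0000, -4.0000], [9.0000, -14.0000]] (det J = 106.0000).
Solving J·Δ = −F gives Δ = (0.0000, -1.0000).
Then the next iterate is (s, t)₁ = (-1.0000, 0.0000).
Re-evaluating at (-1.0000, 0.0000): F = (-3.0000, -4.0000), so ‖F‖₂ = 5.0000.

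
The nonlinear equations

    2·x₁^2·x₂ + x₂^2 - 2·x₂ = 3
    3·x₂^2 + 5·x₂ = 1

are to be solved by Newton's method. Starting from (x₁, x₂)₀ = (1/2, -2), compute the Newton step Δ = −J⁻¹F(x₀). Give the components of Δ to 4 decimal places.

(0.8036, 0.1429)

At (1/2, -2): F = (4.0000, 1.0000).
Jacobian J = [[4·x₁·x₂, 2·x₁^2 + 2·x₂ - 2], [0, 6·x₂ + 5]].
At the point, J = [[-4.0000, -5.5000], [0.0000, -7.0000]] (det J = 28.0000).
Solving J·Δ = −F gives Δ = (0.8036, 0.1429).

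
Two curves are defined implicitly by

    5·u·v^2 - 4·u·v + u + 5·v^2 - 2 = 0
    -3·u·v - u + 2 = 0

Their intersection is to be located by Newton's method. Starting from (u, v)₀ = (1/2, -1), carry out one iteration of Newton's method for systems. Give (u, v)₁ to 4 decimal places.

(-1.5526, -1.7368)

At (1/2, -1): F = (8.0000, 3.0000).
Jacobian J = [[5·v^2 - 4·v + 1, 10·u·v - 4·u + 10·v], [-3·v - 1, -3·u]].
At the point, J = [[10.0000, -17.0000], [2.0000, -1.5000]] (det J = 19.0000).
Solving J·Δ = −F gives Δ = (-2.0526, -0.7368).
Then the next iterate is (u, v)₁ = (-1.5526, -1.7368).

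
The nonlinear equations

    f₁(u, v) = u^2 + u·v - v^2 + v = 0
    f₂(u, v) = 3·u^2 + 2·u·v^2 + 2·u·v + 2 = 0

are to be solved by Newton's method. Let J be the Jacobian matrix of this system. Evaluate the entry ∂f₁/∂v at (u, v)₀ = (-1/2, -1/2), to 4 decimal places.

1.5000

∂f₁/∂v = u - 2·v + 1.
At (-1/2, -1/2) this is 1.5000.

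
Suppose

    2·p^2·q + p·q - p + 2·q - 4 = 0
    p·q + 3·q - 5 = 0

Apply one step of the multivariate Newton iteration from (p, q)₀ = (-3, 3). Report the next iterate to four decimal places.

(-1.3333, 3.3922)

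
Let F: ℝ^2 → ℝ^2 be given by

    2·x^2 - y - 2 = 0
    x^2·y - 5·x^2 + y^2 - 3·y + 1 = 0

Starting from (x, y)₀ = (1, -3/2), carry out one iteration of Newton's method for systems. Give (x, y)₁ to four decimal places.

(0.8106, -0.7576)

At (1, -3/2): F = (1.5000, 1.2500).
Jacobian J = [[4·x, -1], [2·x·y - 10·x, x^2 + 2·y - 3]].
At the point, J = [[4.0000, -1.0000], [-13.0000, -5.0000]] (det J = -33.0000).
Solving J·Δ = −F gives Δ = (-0.1894, 0.7424).
Then the next iterate is (x, y)₁ = (0.8106, -0.7576).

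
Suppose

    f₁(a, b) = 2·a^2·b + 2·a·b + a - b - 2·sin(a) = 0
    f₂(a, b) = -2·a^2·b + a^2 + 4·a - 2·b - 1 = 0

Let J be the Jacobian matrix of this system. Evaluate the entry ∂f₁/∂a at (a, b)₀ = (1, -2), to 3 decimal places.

∂f₁/∂a = 4·a·b + 2·b - 2·cos(a) + 1.
At (1, -2) this is -12.081.

-12.081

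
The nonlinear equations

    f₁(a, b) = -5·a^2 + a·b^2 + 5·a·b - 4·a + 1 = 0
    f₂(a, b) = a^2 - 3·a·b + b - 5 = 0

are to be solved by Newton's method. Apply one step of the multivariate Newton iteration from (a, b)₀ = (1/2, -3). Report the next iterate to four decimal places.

(0.4200, -11.1000)

At (1/2, -3): F = (-5.2500, -3.2500).
Jacobian J = [[-10·a + b^2 + 5·b - 4, 2·a·b + 5·a], [2·a - 3·b, -3·a + 1]].
At the point, J = [[-15.0000, -0.5000], [10.0000, -0.5000]] (det J = 12.5000).
Solving J·Δ = −F gives Δ = (-0.0800, -8.1000).
Then the next iterate is (a, b)₁ = (0.4200, -11.1000).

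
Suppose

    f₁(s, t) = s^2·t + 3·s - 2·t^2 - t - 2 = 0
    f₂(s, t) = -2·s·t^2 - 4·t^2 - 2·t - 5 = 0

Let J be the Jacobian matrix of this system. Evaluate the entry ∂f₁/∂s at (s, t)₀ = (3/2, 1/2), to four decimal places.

4.5000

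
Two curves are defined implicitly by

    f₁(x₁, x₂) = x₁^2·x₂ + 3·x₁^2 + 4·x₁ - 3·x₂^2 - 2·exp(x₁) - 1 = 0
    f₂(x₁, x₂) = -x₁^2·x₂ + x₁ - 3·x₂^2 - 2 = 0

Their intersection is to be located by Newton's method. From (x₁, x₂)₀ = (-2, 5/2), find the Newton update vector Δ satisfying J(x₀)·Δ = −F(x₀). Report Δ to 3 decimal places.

At (-2, 5/2): F = (-6.02067, -32.750).
Jacobian J = [[2·x₁·x₂ + 6·x₁ - 2·exp(x₁) + 4, x₁^2 - 6·x₂], [-2·x₁·x₂ + 1, -x₁^2 - 6·x₂]].
At the point, J = [[-18.27067, -11.000], [11.000, -19.000]] (det J = 468.14274).
Solving J·Δ = −F gives Δ = (0.525, -1.420).

(0.525, -1.420)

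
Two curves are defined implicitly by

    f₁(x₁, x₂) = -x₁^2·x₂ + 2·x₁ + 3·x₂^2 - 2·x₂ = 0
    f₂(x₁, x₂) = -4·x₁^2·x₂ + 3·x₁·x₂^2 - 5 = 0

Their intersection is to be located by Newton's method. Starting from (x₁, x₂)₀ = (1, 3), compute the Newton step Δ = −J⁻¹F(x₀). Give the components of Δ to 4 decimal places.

(1.2871, -0.9901)

At (1, 3): F = (20.0000, 10.0000).
Jacobian J = [[-2·x₁·x₂ + 2, -x₁^2 + 6·x₂ - 2], [-8·x₁·x₂ + 3·x₂^2, -4·x₁^2 + 6·x₁·x₂]].
At the point, J = [[-4.0000, 15.0000], [3.0000, 14.0000]] (det J = -101.0000).
Solving J·Δ = −F gives Δ = (1.2871, -0.9901).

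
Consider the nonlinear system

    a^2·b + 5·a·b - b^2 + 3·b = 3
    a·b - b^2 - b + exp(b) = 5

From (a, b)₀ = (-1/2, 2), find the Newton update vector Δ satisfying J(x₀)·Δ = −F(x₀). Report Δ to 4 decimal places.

At (-1/2, 2): F = (-5.5000, -4.610944).
Jacobian J = [[2·a·b + 5·b, a^2 + 5·a - 2·b + 3], [b, a - 2·b + exp(b) - 1]].
At the point, J = [[8.0000, -3.2500], [2.0000, 1.889056]] (det J = 21.612449).
Solving J·Δ = −F gives Δ = (1.1741, 1.1978).

(1.1741, 1.1978)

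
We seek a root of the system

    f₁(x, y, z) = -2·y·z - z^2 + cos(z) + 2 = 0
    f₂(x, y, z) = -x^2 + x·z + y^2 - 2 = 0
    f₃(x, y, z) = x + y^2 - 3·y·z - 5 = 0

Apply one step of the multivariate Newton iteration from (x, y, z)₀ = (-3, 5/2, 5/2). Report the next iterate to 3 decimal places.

(-21.373, 27.978, -11.176)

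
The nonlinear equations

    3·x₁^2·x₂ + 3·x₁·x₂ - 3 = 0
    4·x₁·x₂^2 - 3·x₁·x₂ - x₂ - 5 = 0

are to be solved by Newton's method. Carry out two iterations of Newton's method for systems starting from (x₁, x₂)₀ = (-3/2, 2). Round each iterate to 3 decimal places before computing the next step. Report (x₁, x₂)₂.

(-2.123, -0.038)

At (-3/2, 2): F = (1.500, -22.000).
Jacobian J = [[6·x₁·x₂ + 3·x₂, 3·x₁^2 + 3·x₁], [4·x₂^2 - 3·x₂, 8·x₁·x₂ - 3·x₁ - 1]].
At the point, J = [[-12.000, 2.250], [10.000, -20.500]] (det J = 223.500).
Solving J·Δ = −F gives Δ = (-0.084, -1.114).
Then the next iterate is (x₁, x₂)₁ = (-1.584, 0.886).
Round to (-1.584, 0.886) and repeat: F = (-0.54120, -6.64946), J = [[-5.76254, 2.77517], [0.48198, -7.47539]].
Δ = (-0.539, -0.924), so (x₁, x₂)₂ = (-2.123, -0.038).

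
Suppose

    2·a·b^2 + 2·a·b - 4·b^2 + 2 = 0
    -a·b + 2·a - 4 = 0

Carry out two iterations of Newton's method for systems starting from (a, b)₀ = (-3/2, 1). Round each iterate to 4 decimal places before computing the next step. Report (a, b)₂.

(2.5257, 0.6331)

At (-3/2, 1): F = (-8.0000, -5.5000).
Jacobian J = [[2·b^2 + 2·b, 4·a·b + 2·a - 8·b], [-b + 2, -a]].
At the point, J = [[4.0000, -17.0000], [1.0000, 1.5000]] (det J = 23.0000).
Solving J·Δ = −F gives Δ = (4.5870, 0.6087).
Then the next iterate is (a, b)₁ = (3.0870, 1.6087).
Round to (3.0870, 1.6087) and repeat: F = (17.558243, -2.792057), J = [[8.393231, 13.168628], [0.3913, -3.0870]].
Δ = (-0.5613, -0.9756), so (a, b)₂ = (2.5257, 0.6331).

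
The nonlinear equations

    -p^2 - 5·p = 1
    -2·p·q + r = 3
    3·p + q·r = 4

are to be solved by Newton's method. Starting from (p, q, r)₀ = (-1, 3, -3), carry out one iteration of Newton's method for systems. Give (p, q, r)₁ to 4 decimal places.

At (-1, 3, -3): F = (3.0000, 0.0000, -16.0000).
Jacobian J = [[-2·p - 5, 0, 0], [-2·q, -2·p, 1], [3, r, q]].
At the point, J = [[-3.0000, 0.0000, 0.0000], [-6.0000, 2.0000, 1.0000], [3.0000, -3.0000, 3.0000]] (det J = -27.0000).
Solving J·Δ = −F gives Δ = (1.0000, 0.5556, 4.8889).
Then the next iterate is (p, q, r)₁ = (0.0000, 3.5556, 1.8889).

(0.0000, 3.5556, 1.8889)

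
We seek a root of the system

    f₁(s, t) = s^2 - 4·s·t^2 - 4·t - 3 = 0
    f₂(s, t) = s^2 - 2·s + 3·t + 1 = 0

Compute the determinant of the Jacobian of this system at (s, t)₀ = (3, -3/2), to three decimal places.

J = [[2·s - 4·t^2, -8·s·t - 4], [2·s - 2, 3]].
At the point, J = [[-3.000, 32.000], [4.000, 3.000]].
det J = -137.000.

-137.000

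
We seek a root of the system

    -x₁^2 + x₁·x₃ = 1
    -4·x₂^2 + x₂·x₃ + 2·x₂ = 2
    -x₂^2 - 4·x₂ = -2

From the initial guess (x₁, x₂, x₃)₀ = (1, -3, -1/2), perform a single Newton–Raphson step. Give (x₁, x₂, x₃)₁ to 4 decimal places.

(-14.1667, -5.5000, -35.9167)

At (1, -3, -1/2): F = (-2.5000, -42.5000, 5.0000).
Jacobian J = [[-2·x₁ + x₃, 0, x₁], [0, -8·x₂ + x₃ + 2, x₂], [0, -2·x₂ - 4, 0]].
At the point, J = [[-2.5000, 0.0000, 1.0000], [0.0000, 25.5000, -3.0000], [0.0000, 2.0000, 0.0000]] (det J = -15.0000).
Solving J·Δ = −F gives Δ = (-15.1667, -2.5000, -35.4167).
Then the next iterate is (x₁, x₂, x₃)₁ = (-14.1667, -5.5000, -35.9167).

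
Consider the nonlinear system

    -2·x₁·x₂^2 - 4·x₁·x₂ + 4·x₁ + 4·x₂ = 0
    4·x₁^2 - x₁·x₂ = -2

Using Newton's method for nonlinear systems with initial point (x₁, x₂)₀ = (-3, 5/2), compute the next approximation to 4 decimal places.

At (-3, 5/2): F = (65.5000, 45.5000).
Jacobian J = [[-2·x₂^2 - 4·x₂ + 4, -4·x₁·x₂ - 4·x₁ + 4], [8·x₁ - x₂, -x₁]].
At the point, J = [[-18.5000, 46.0000], [-26.5000, 3.0000]] (det J = 1163.5000).
Solving J·Δ = −F gives Δ = (1.6300, -0.7684).
Then the next iterate is (x₁, x₂)₁ = (-1.3700, 1.7316).

(-1.3700, 1.7316)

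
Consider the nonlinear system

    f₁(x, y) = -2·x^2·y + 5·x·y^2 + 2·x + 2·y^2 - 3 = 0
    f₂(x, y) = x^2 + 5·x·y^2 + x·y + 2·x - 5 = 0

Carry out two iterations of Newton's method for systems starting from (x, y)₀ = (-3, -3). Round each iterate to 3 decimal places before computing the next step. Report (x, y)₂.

(-1.213, -1.225)

At (-3, -3): F = (-72.000, -128.000).
Jacobian J = [[-4·x·y + 5·y^2 + 2, -2·x^2 + 10·x·y + 4·y], [2·x + 5·y^2 + y + 2, 10·x·y + x]].
At the point, J = [[11.000, 60.000], [38.000, 87.000]] (det J = -1323.000).
Solving J·Δ = −F gives Δ = (1.070, 1.004).
Then the next iterate is (x, y)₁ = (-1.930, -1.996).
Round to (-1.930, -1.996) and repeat: F = (-22.46792, -39.72857), J = [[6.51096, 23.089], [16.06408, 36.59280]].
Δ = (0.717, 0.771), so (x, y)₂ = (-1.213, -1.225).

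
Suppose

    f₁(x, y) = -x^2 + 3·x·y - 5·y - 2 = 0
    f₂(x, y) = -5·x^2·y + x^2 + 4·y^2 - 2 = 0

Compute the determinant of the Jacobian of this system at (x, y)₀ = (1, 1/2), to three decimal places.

-5.500

J = [[-2·x + 3·y, 3·x - 5], [-10·x·y + 2·x, -5·x^2 + 8·y]].
At the point, J = [[-0.500, -2.000], [-3.000, -1.000]].
det J = -5.500.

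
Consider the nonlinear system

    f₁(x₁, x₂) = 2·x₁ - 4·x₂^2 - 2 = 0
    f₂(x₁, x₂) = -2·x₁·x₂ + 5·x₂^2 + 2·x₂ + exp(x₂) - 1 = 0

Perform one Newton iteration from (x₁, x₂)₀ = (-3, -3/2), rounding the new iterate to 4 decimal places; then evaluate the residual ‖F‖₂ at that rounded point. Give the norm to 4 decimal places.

3.7644

At (-3, -3/2): F = (-17.0000, -1.526870).
Jacobian J = [[2, -8·x₂], [-2·x₂, -2·x₁ + 10·x₂ + exp(x₂) + 2]].
At the point, J = [[2.0000, 12.0000], [3.0000, -6.776870]] (det J = -49.553740).
Solving J·Δ = −F gives Δ = (2.6946, 0.9676).
Then the next iterate is (x₁, x₂)₁ = (-0.3054, -0.5324).
Re-evaluating at (-0.3054, -0.5324): F = (-3.744599, -0.385547), so ‖F‖₂ = 3.7644.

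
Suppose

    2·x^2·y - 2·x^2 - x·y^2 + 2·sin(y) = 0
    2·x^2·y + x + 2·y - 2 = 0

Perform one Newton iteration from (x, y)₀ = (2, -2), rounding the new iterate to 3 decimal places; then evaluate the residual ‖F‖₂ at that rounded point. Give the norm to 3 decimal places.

11.873

At (2, -2): F = (-33.81859, -20.000).
Jacobian J = [[4·x·y - 4·x - y^2, 2·x^2 - 2·x·y + 2·cos(y)], [4·x·y + 1, 2·x^2 + 2]].
At the point, J = [[-28.000, 15.16771], [-15.000, 10.000]] (det J = -52.48441).
Solving J·Δ = −F gives Δ = (-0.664, 1.005).
Then the next iterate is (x, y)₁ = (1.336, -0.995).
Re-evaluating at (1.336, -0.995): F = (-10.12193, -6.20594), so ‖F‖₂ = 11.873.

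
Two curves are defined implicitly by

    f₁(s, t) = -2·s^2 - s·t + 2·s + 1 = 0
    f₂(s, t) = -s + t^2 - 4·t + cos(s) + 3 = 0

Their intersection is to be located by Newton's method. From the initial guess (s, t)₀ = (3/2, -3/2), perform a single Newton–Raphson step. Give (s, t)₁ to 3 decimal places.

(1.329, -0.048)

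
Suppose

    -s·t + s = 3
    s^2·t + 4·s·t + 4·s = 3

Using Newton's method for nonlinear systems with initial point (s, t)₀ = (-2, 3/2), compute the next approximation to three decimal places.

At (-2, 3/2): F = (-2.000, -17.000).
Jacobian J = [[-t + 1, -s], [2·s·t + 4·t + 4, s^2 + 4·s]].
At the point, J = [[-0.500, 2.000], [4.000, -4.000]] (det J = -6.000).
Solving J·Δ = −F gives Δ = (7.000, 2.750).
Then the next iterate is (s, t)₁ = (5.000, 4.250).

(5.000, 4.250)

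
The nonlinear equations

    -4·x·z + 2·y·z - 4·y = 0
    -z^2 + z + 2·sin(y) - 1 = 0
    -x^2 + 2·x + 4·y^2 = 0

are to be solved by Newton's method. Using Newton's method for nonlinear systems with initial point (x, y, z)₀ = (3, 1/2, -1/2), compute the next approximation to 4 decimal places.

At (3, 1/2, -1/2): F = (3.5000, -0.791149, -2.0000).
Jacobian J = [[-4·z, 2·z - 4, -4·x + 2·y], [0, 2·cos(y), -2·z + 1], [-2·x + 2, 8·y, 0]].
At the point, J = [[2.0000, -5.0000, -11.0000], [0.0000, 1.755165, 2.0000], [-4.0000, 4.0000, 0.0000]] (det J = -53.227265).
Solving J·Δ = −F gives Δ = (-0.2217, 0.2783, 0.1514).
Then the next iterate is (x, y, z)₁ = (2.7783, 0.7783, -0.3486).

(2.7783, 0.7783, -0.3486)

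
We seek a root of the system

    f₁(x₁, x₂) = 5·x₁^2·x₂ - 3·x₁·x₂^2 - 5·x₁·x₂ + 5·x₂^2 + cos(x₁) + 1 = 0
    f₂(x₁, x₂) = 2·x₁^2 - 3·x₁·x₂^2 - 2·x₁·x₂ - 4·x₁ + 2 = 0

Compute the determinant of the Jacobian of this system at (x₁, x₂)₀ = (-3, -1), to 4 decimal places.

158.3066

J = [[10·x₁·x₂ - 3·x₂^2 - 5·x₂ - sin(x₁), 5·x₁^2 - 6·x₁·x₂ - 5·x₁ + 10·x₂], [4·x₁ - 3·x₂^2 - 2·x₂ - 4, -6·x₁·x₂ - 2·x₁]].
At the point, J = [[32.141120, 32.0000], [-17.0000, -12.0000]].
det J = 158.3066.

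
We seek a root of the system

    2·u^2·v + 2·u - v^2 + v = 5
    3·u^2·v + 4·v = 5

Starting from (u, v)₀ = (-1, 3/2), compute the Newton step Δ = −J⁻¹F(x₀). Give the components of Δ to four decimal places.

(-1.1875, -2.3125)

At (-1, 3/2): F = (-4.7500, 5.5000).
Jacobian J = [[4·u·v + 2, 2·u^2 - 2·v + 1], [6·u·v, 3·u^2 + 4]].
At the point, J = [[-4.0000, 0.0000], [-9.0000, 7.0000]] (det J = -28.0000).
Solving J·Δ = −F gives Δ = (-1.1875, -2.3125).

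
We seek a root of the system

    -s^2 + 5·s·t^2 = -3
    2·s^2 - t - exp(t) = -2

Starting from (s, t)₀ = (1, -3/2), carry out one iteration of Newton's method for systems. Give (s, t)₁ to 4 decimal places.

At (1, -3/2): F = (13.2500, 5.276870).
Jacobian J = [[-2·s + 5·t^2, 10·s·t], [4·s, -exp(t) - 1]].
At the point, J = [[9.2500, -15.0000], [4.0000, -1.223130]] (det J = 48.686046).
Solving J·Δ = −F gives Δ = (-1.2929, 0.0860).
Then the next iterate is (s, t)₁ = (-0.2929, -1.4140).

(-0.2929, -1.4140)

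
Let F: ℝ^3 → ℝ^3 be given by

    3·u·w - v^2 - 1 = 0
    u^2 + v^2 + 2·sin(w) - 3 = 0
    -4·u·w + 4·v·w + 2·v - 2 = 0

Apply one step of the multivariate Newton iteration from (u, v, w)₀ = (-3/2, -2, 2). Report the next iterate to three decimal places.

(-0.966, -0.848, 0.626)

At (-3/2, -2, 2): F = (-14.000, 5.06859, -10.000).
Jacobian J = [[3·w, -2·v, 3·u], [2·u, 2·v, 2·cos(w)], [-4·w, 4·w + 2, -4·u + 4·v]].
At the point, J = [[6.000, 4.000, -4.500], [-3.000, -4.000, -0.83229], [-8.000, 10.000, -2.000]] (det J = 379.57102).
Solving J·Δ = −F gives Δ = (0.534, 1.152, -1.374).
Then the next iterate is (u, v, w)₁ = (-0.966, -0.848, 0.626).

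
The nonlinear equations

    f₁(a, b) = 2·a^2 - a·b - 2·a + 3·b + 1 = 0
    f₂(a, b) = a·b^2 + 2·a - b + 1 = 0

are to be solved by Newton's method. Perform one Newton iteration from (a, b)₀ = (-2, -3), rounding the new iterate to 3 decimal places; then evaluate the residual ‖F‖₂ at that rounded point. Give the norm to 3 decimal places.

5.334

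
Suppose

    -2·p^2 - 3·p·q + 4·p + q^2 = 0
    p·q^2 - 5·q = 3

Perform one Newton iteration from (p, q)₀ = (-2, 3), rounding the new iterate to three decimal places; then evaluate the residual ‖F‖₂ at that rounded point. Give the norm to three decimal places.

At (-2, 3): F = (11.000, -36.000).
Jacobian J = [[-4·p - 3·q + 4, -3·p + 2·q], [q^2, 2·p·q - 5]].
At the point, J = [[3.000, 12.000], [9.000, -17.000]] (det J = -159.000).
Solving J·Δ = −F gives Δ = (1.541, -1.302).
Then the next iterate is (p, q)₁ = (-0.459, 1.698).
Re-evaluating at (-0.459, 1.698): F = (2.96399, -12.81339), so ‖F‖₂ = 13.152.

13.152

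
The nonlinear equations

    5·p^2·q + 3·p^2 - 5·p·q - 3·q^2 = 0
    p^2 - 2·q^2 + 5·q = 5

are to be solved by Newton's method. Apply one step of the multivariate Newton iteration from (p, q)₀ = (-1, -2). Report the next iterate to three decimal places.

At (-1, -2): F = (-29.000, -22.000).
Jacobian J = [[10·p·q + 6·p - 5·q, 5·p^2 - 5·p - 6·q], [2·p, -4·q + 5]].
At the point, J = [[24.000, 22.000], [-2.000, 13.000]] (det J = 356.000).
Solving J·Δ = −F gives Δ = (-0.301, 1.646).
Then the next iterate is (p, q)₁ = (-1.301, -0.354).

(-1.301, -0.354)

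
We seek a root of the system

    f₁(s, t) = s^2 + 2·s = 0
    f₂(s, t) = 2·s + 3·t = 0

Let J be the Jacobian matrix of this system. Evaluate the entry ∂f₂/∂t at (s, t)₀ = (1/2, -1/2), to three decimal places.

3.000

∂f₂/∂t = 3.
At (1/2, -1/2) this is 3.000.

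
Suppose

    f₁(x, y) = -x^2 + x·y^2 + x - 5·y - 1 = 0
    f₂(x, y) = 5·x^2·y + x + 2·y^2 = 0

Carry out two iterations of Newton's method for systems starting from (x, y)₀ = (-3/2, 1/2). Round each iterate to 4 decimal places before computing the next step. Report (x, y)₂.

(1.5925, 2.6466)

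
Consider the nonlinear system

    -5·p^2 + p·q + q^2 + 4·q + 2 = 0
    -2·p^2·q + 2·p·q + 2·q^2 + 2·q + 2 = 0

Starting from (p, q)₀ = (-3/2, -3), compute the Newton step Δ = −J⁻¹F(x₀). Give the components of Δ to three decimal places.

At (-3/2, -3): F = (-7.750, 36.500).
Jacobian J = [[-10·p + q, p + 2·q + 4], [-4·p·q + 2·q, -2·p^2 + 2·p + 4·q + 2]].
At the point, J = [[12.000, -3.500], [-24.000, -17.500]] (det J = -294.000).
Solving J·Δ = −F gives Δ = (0.896, 0.857).

(0.896, 0.857)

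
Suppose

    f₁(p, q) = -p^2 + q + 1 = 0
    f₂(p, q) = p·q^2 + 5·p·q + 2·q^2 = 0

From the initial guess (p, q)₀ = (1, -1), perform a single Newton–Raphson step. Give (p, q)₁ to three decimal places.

At (1, -1): F = (-1.000, -2.000).
Jacobian J = [[-2·p, 1], [q^2 + 5·q, 2·p·q + 5·p + 4·q]].
At the point, J = [[-2.000, 1.000], [-4.000, -1.000]] (det J = 6.000).
Solving J·Δ = −F gives Δ = (-0.500, 0.000).
Then the next iterate is (p, q)₁ = (0.500, -1.000).

(0.500, -1.000)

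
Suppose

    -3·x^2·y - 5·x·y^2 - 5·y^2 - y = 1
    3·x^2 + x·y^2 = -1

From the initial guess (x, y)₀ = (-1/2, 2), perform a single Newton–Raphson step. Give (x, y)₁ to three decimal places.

At (-1/2, 2): F = (-14.500, -0.250).
Jacobian J = [[-6·x·y - 5·y^2, -3·x^2 - 10·x·y - 10·y - 1], [6·x + y^2, 2·x·y]].
At the point, J = [[-14.000, -11.750], [1.000, -2.000]] (det J = 39.750).
Solving J·Δ = −F gives Δ = (-0.656, -0.453).
Then the next iterate is (x, y)₁ = (-1.156, 1.547).

(-1.156, 1.547)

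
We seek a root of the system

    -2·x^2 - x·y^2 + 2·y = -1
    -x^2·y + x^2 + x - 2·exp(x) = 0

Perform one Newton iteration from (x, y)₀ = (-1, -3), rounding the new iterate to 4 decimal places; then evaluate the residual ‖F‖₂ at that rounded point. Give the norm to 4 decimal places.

0.3659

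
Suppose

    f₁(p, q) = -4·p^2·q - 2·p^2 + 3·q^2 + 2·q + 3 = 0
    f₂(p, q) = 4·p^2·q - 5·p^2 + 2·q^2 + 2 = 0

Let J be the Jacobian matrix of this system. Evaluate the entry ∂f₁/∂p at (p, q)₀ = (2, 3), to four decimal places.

-56.0000

∂f₁/∂p = -8·p·q - 4·p.
At (2, 3) this is -56.0000.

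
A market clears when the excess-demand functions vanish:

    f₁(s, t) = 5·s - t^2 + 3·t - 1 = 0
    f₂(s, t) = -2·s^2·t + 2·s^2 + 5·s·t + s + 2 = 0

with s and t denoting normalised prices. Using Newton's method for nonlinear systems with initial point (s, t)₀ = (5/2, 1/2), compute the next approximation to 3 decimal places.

(0.500, -0.875)

At (5/2, 1/2): F = (12.750, 17.000).
Jacobian J = [[5, -2·t + 3], [-4·s·t + 4·s + 5·t + 1, -2·s^2 + 5·s]].
At the point, J = [[5.000, 2.000], [8.500, 0.000]] (det J = -17.000).
Solving J·Δ = −F gives Δ = (-2.000, -1.375).
Then the next iterate is (s, t)₁ = (0.500, -0.875).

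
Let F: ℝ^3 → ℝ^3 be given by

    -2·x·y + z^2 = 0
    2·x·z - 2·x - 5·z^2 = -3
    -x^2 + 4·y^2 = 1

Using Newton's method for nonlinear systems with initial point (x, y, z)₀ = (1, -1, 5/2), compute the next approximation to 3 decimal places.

At (1, -1, 5/2): F = (8.250, -25.250, 2.000).
Jacobian J = [[-2·y, -2·x, 2·z], [2·z - 2, 0, 2·x - 10·z], [-2·x, 8·y, 0]].
At the point, J = [[2.000, -2.000, 5.000], [3.000, 0.000, -23.000], [-2.000, -8.000, 0.000]] (det J = -580.000).
Solving J·Δ = −F gives Δ = (-0.717, 0.429, -1.191).
Then the next iterate is (x, y, z)₁ = (0.283, -0.571, 1.309).

(0.283, -0.571, 1.309)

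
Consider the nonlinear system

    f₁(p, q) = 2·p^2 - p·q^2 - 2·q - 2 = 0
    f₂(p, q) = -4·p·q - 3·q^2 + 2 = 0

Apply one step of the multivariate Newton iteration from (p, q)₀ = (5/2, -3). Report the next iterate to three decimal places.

At (5/2, -3): F = (-6.000, 5.000).
Jacobian J = [[4·p - q^2, -2·p·q - 2], [-4·q, -4·p - 6·q]].
At the point, J = [[1.000, 13.000], [12.000, 8.000]] (det J = -148.000).
Solving J·Δ = −F gives Δ = (-0.764, 0.520).
Then the next iterate is (p, q)₁ = (1.736, -2.480).

(1.736, -2.480)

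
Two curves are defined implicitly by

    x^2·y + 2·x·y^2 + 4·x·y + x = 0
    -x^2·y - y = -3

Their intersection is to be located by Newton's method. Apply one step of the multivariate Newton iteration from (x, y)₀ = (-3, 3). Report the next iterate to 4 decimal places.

At (-3, 3): F = (-66.0000, -27.0000).
Jacobian J = [[2·x·y + 2·y^2 + 4·y + 1, x^2 + 4·x·y + 4·x], [-2·x·y, -x^2 - 1]].
At the point, J = [[13.0000, -39.0000], [18.0000, -10.0000]] (det J = 572.0000).
Solving J·Δ = −F gives Δ = (0.6871, -1.4633).
Then the next iterate is (x, y)₁ = (-2.3129, 1.5367).

(-2.3129, 1.5367)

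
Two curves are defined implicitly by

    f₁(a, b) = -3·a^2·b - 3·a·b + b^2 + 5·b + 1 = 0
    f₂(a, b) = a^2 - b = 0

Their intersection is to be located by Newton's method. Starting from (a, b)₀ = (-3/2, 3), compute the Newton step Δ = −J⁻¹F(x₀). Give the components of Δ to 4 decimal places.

At (-3/2, 3): F = (18.2500, -0.7500).
Jacobian J = [[-6·a·b - 3·b, -3·a^2 - 3·a + 2·b + 5], [2·a, -1]].
At the point, J = [[18.0000, 8.7500], [-3.0000, -1.0000]] (det J = 8.2500).
Solving J·Δ = −F gives Δ = (1.4167, -5.0000).

(1.4167, -5.0000)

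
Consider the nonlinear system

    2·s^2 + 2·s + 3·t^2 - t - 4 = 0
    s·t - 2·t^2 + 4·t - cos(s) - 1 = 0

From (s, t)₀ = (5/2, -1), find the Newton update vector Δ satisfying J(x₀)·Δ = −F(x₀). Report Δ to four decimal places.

(-0.9973, 0.7903)

At (5/2, -1): F = (17.5000, -8.698856).
Jacobian J = [[4·s + 2, 6·t - 1], [t + sin(s), s - 4·t + 4]].
At the point, J = [[12.0000, -7.0000], [-0.401528, 10.5000]] (det J = 123.189305).
Solving J·Δ = −F gives Δ = (-0.9973, 0.7903).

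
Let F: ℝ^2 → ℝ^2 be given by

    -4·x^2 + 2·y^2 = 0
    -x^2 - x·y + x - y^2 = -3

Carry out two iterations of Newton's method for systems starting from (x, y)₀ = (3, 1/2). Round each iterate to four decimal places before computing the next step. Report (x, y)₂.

(1.0679, 1.3235)

At (3, 1/2): F = (-35.5000, -4.7500).
Jacobian J = [[-8·x, 4·y], [-2·x - y + 1, -x - 2·y]].
At the point, J = [[-24.0000, 2.0000], [-5.5000, -4.0000]] (det J = 107.0000).
Solving J·Δ = −F gives Δ = (-1.4159, 0.7593).
Then the next iterate is (x, y)₁ = (1.5841, 1.2593).
Round to (1.5841, 1.2593) and repeat: F = (-6.865818, -1.505966), J = [[-12.6728, 5.0372], [-3.4275, -4.1027]].
Δ = (-0.5162, 0.0642), so (x, y)₂ = (1.0679, 1.3235).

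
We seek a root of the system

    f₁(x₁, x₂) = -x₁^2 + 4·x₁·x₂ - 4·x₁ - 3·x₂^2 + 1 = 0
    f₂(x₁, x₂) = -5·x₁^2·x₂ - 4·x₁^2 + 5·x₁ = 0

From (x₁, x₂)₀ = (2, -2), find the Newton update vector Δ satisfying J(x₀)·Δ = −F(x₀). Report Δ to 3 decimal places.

At (2, -2): F = (-39.000, 34.000).
Jacobian J = [[-2·x₁ + 4·x₂ - 4, 4·x₁ - 6·x₂], [-10·x₁·x₂ - 8·x₁ + 5, -5·x₁^2]].
At the point, J = [[-16.000, 20.000], [29.000, -20.000]] (det J = -260.000).
Solving J·Δ = −F gives Δ = (0.385, 2.258).

(0.385, 2.258)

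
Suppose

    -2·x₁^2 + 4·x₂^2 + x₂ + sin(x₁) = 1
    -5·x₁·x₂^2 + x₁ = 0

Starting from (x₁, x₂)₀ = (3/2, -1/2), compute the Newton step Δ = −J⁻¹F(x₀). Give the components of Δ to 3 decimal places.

(-0.689, 0.027)

At (3/2, -1/2): F = (-4.00251, -0.375).
Jacobian J = [[-4·x₁ + cos(x₁), 8·x₂ + 1], [-5·x₂^2 + 1, -10·x₁·x₂]].
At the point, J = [[-5.92926, -3.000], [-0.250, 7.500]] (det J = -45.21947).
Solving J·Δ = −F gives Δ = (-0.689, 0.027).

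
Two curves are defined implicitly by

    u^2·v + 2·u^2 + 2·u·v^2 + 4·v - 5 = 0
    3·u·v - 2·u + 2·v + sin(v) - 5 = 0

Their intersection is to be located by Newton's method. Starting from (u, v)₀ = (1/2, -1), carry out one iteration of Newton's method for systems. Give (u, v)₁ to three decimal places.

(0.844, 1.986)

At (1/2, -1): F = (-7.750, -10.34147).
Jacobian J = [[2·u·v + 4·u + 2·v^2, u^2 + 4·u·v + 4], [3·v - 2, 3·u + cos(v) + 2]].
At the point, J = [[3.000, 2.250], [-5.000, 4.04030]] (det J = 23.37091).
Solving J·Δ = −F gives Δ = (0.344, 2.986).
Then the next iterate is (u, v)₁ = (0.844, 1.986).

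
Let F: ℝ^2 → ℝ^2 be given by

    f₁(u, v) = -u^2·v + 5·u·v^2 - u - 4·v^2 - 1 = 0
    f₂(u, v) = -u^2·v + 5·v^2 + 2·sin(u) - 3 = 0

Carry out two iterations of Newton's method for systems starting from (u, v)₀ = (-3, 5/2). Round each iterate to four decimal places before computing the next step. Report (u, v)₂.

(-1.2202, 1.0385)

At (-3, 5/2): F = (-139.2500, 5.467760).
Jacobian J = [[-2·u·v + 5·v^2 - 1, -u^2 + 10·u·v - 8·v], [-2·u·v + 2·cos(u), -u^2 + 10·v]].
At the point, J = [[45.2500, -104.0000], [13.020015, 16.0000]] (det J = 2078.081561).
Solving J·Δ = −F gives Δ = (0.7985, -0.9915).
Then the next iterate is (u, v)₁ = (-2.2015, 1.5085).
Round to (-2.2015, 1.5085) and repeat: F = (-40.260250, -0.548464), J = [[17.019787, -50.124230], [5.462499, 10.238398]].
Δ = (0.9813, -0.4700), so (u, v)₂ = (-1.2202, 1.0385).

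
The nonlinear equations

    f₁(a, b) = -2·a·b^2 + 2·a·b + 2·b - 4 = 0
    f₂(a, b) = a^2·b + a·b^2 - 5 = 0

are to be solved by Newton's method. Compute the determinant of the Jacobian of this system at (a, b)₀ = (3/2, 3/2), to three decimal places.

16.875

J = [[-2·b^2 + 2·b, -4·a·b + 2·a + 2], [2·a·b + b^2, a^2 + 2·a·b]].
At the point, J = [[-1.500, -4.000], [6.750, 6.750]].
det J = 16.875.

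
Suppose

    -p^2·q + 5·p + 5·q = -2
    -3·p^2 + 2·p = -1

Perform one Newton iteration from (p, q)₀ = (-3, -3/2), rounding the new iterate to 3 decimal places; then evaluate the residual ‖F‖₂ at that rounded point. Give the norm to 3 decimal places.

21.185

At (-3, -3/2): F = (-7.000, -32.000).
Jacobian J = [[-2·p·q + 5, -p^2 + 5], [-6·p + 2, 0]].
At the point, J = [[-4.000, -4.000], [20.000, 0.000]] (det J = 80.000).
Solving J·Δ = −F gives Δ = (1.600, -3.350).
Then the next iterate is (p, q)₁ = (-1.400, -4.850).
Re-evaluating at (-1.400, -4.850): F = (-19.744, -7.680), so ‖F‖₂ = 21.185.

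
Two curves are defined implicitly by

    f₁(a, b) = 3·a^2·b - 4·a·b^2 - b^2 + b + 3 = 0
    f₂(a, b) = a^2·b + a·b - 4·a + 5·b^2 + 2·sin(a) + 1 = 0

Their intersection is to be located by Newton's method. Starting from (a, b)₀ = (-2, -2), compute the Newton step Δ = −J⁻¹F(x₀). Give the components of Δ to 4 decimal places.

(2.0376, 1.4200)

At (-2, -2): F = (5.0000, 23.181405).
Jacobian J = [[6·a·b - 4·b^2, 3·a^2 - 8·a·b - 2·b + 1], [2·a·b + b + 2·cos(a) - 4, a^2 + a + 10·b]].
At the point, J = [[8.0000, -15.0000], [1.167706, -18.0000]] (det J = -126.484405).
Solving J·Δ = −F gives Δ = (2.0376, 1.4200).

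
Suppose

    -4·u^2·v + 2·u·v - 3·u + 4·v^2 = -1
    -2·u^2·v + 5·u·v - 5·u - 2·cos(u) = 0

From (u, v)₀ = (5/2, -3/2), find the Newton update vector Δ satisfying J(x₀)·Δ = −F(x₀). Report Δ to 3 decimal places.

At (5/2, -3/2): F = (32.500, -10.89771).
Jacobian J = [[-8·u·v + 2·v - 3, -4·u^2 + 2·u + 8·v], [-4·u·v + 5·v + 2·sin(u) - 5, -2·u^2 + 5·u]].
At the point, J = [[24.000, -32.000], [3.69694, 0.000]] (det J = 118.30222).
Solving J·Δ = −F gives Δ = (2.948, 3.226).

(2.948, 3.226)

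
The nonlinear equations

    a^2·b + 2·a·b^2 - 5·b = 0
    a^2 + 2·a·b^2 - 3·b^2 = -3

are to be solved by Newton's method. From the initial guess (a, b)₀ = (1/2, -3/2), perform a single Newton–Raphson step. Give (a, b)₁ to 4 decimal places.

(-0.2680, -0.5876)

At (1/2, -3/2): F = (9.3750, -1.2500).
Jacobian J = [[2·a·b + 2·b^2, a^2 + 4·a·b - 5], [2·a + 2·b^2, 4·a·b - 6·b]].
At the point, J = [[3.0000, -7.7500], [5.5000, 6.0000]] (det J = 60.6250).
Solving J·Δ = −F gives Δ = (-0.7680, 0.9124).
Then the next iterate is (a, b)₁ = (-0.2680, -0.5876).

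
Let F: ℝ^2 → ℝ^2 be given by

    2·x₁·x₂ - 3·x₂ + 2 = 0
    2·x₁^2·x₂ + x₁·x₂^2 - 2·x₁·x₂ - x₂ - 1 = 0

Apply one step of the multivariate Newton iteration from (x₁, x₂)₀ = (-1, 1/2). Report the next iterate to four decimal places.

(-0.9787, 0.4043)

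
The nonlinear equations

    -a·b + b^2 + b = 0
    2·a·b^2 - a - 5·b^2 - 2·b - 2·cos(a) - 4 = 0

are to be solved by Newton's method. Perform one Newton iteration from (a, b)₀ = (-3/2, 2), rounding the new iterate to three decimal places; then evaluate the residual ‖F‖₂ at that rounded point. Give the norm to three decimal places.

At (-3/2, 2): F = (9.000, -38.64147).
Jacobian J = [[-b, -a + 2·b + 1], [2·b^2 + 2·sin(a) - 1, 4·a·b - 10·b - 2]].
At the point, J = [[-2.000, 6.500], [5.00501, -34.000]] (det J = 35.46743).
Solving J·Δ = −F gives Δ = (1.546, -0.909).
Then the next iterate is (a, b)₁ = (0.046, 1.091).
Re-evaluating at (0.046, 1.091): F = (2.23109, -14.06778), so ‖F‖₂ = 14.244.

14.244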